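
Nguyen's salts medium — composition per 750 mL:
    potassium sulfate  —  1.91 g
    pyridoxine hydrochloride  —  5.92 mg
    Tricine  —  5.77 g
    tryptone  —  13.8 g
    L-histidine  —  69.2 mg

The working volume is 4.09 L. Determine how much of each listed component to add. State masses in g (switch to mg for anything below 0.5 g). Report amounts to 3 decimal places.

potassium sulfate 10.416 g; pyridoxine hydrochloride 32.284 mg; Tricine 31.466 g; tryptone 75.256 g; L-histidine 377.371 mg

Ratio of target to recipe volume: 4090 / 750 = 5.45333.
potassium sulfate: 1.91 g × (4090 mL / 750 mL) = 10.416 g
pyridoxine hydrochloride: 5.92 mg × (4090 mL / 750 mL) = 32.284 mg
Tricine: 5.77 g × (4090 mL / 750 mL) = 31.466 g
tryptone: 13.8 g × (4090 mL / 750 mL) = 75.256 g
L-histidine: 69.2 mg × (4090 mL / 750 mL) = 377.371 mg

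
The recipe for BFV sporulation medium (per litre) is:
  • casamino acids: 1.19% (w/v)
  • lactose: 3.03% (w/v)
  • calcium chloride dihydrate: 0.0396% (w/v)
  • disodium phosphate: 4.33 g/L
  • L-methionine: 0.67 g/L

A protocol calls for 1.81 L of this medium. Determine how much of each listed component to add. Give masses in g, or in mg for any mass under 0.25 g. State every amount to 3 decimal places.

casamino acids 21.539 g; lactose 54.843 g; calcium chloride dihydrate 0.717 g; disodium phosphate 7.837 g; L-methionine 1.213 g

Working volume: 1.81 L.
casamino acids: 1.19% w/v = 11.9 g/L → 11.9 × 1.81 L = 21.539 g
lactose: 3.03% w/v = 30.3 g/L → 30.3 × 1.81 L = 54.843 g
calcium chloride dihydrate: 0.0396 g per 100 mL × 1810 mL ÷ 100 = 0.717 g
disodium phosphate: 4.33 g/L × 1.81 L = 7.837 g
L-methionine: 0.67 g/L × 1.81 L = 1.213 g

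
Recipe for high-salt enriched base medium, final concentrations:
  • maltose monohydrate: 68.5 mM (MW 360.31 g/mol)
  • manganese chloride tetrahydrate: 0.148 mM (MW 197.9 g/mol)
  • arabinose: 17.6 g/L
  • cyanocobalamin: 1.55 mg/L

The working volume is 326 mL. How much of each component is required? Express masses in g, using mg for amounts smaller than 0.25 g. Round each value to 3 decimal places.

maltose monohydrate 8.046 g; manganese chloride tetrahydrate 9.548 mg; arabinose 5.738 g; cyanocobalamin 0.505 mg

Working volume: 326 mL = 0.326 L.
maltose monohydrate: 68.5 mmol/L × 360.31 g/mol × 0.326 L ÷ 1000 = 8.046 g
manganese chloride tetrahydrate: 0.148 mmol/L × 197.9 mg/mmol × 0.326 L = 9.548 mg
arabinose: 17.6 g/L × 0.326 L = 5.738 g
cyanocobalamin: 1.55 mg/L × 0.326 L = 0.505 mg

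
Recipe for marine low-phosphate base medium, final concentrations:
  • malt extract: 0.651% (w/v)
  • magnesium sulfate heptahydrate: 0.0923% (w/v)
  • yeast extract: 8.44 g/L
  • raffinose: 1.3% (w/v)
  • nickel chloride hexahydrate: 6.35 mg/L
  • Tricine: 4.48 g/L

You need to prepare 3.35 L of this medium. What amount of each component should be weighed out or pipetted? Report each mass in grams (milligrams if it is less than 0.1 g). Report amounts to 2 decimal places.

malt extract 21.81 g; magnesium sulfate heptahydrate 3.09 g; yeast extract 28.27 g; raffinose 43.55 g; nickel chloride hexahydrate 21.27 mg; Tricine 15.01 g

Working volume: 3.35 L.
malt extract: 0.651% w/v = 6.51 g/L → 6.51 × 3.35 L = 21.81 g
magnesium sulfate heptahydrate: 0.0923 g per 100 mL × 3350 mL ÷ 100 = 3.09 g
yeast extract: 8.44 g/L × 3.35 L = 28.27 g
raffinose: 1.3 g per 100 mL × 3350 mL ÷ 100 = 43.55 g
nickel chloride hexahydrate: 6.35 mg/L × 3.35 L = 21.27 mg
Tricine: 4.48 g/L × 3.35 L = 15.01 g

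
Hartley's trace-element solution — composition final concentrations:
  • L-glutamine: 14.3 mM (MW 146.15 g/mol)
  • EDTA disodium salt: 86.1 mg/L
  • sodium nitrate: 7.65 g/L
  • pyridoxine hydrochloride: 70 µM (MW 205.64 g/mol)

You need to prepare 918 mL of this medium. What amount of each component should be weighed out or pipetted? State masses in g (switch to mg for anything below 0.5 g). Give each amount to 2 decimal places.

L-glutamine 1.92 g; EDTA disodium salt 79.04 mg; sodium nitrate 7.02 g; pyridoxine hydrochloride 13.21 mg

Target volume = 918 mL = 0.918 L.
L-glutamine: 14.3 mmol/L × 146.15 g/mol × 0.918 L ÷ 1000 = 1.92 g
EDTA disodium salt: 86.1 mg/L × 0.918 L = 79.04 mg
sodium nitrate: 7.65 g/L × 0.918 L = 7.02 g
pyridoxine hydrochloride: 70 µmol/L × 205.64 g/mol × 0.918 L ÷ 1000 = 13.21 mg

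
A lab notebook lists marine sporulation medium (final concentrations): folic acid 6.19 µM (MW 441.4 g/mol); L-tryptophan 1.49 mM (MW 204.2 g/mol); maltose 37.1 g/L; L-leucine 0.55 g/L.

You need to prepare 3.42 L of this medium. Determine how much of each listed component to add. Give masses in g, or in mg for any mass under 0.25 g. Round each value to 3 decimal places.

Working volume: 3.42 L.
folic acid: 6.19 µmol/L × 441.4 g/mol × 3.42 L ÷ 1000 = 9.344 mg
L-tryptophan: 1.49 mmol/L × 204.2 g/mol × 3.42 L ÷ 1000 = 1.041 g
maltose: 37.1 g/L × 3.42 L = 126.882 g
L-leucine: 0.55 g/L × 3.42 L = 1.881 g

folic acid 9.344 mg; L-tryptophan 1.041 g; maltose 126.882 g; L-leucine 1.881 g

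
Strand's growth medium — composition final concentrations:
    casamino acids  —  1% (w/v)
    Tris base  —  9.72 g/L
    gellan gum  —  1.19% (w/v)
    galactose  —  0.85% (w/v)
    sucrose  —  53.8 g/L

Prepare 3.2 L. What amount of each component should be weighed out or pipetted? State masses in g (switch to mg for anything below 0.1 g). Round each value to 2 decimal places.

Scale factor relative to 1 L: 3.2.
casamino acids: 1 g per 100 mL × 3200 mL ÷ 100 = 32.00 g
Tris base: 9.72 g/L × 3.2 L = 31.10 g
gellan gum: 1.19 g per 100 mL × 3200 mL ÷ 100 = 38.08 g
galactose: 0.85% w/v = 8.5 g/L → 8.5 × 3.2 L = 27.20 g
sucrose: 53.8 g/L × 3.2 L = 172.16 g

casamino acids 32.00 g; Tris base 31.10 g; gellan gum 38.08 g; galactose 27.20 g; sucrose 172.16 g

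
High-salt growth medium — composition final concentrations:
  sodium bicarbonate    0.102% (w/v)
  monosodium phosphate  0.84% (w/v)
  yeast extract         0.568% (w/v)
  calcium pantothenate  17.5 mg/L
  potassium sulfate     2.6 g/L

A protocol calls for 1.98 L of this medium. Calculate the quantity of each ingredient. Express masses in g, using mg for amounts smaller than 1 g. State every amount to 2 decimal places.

sodium bicarbonate 2.02 g; monosodium phosphate 16.63 g; yeast extract 11.25 g; calcium pantothenate 34.65 mg; potassium sulfate 5.15 g

Scale factor relative to 1 L: 1.98.
sodium bicarbonate: 0.102% w/v = 1.02 g/L → 1.02 × 1.98 L = 2.02 g
monosodium phosphate: 0.84 g per 100 mL × 1980 mL ÷ 100 = 16.63 g
yeast extract: 0.568 g per 100 mL × 1980 mL ÷ 100 = 11.25 g
calcium pantothenate: 17.5 mg/L × 1.98 L = 34.65 mg
potassium sulfate: 2.6 g/L × 1.98 L = 5.15 g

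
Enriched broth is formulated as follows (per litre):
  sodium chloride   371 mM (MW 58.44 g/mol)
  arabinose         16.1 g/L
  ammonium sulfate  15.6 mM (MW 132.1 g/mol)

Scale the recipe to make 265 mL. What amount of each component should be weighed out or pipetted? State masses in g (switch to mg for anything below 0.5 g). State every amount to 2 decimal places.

Scale factor relative to 1 L: 0.265.
sodium chloride: 371 mmol/L × 58.44 g/mol × 0.265 L ÷ 1000 = 5.75 g
arabinose: 16.1 g/L × 0.265 L = 4.27 g
ammonium sulfate: 15.6 mmol/L × 132.1 g/mol × 0.265 L ÷ 1000 = 0.55 g

sodium chloride 5.75 g; arabinose 4.27 g; ammonium sulfate 0.55 g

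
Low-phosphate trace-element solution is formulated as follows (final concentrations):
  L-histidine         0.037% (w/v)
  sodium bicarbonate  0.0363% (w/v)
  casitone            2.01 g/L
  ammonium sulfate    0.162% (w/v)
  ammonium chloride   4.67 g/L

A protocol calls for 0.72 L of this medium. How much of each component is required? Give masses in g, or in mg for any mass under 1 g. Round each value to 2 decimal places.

Working volume: 0.72 L.
L-histidine: 0.037% w/v = 0.37 g/L → 0.37 × 0.72 L = 0.2664 g = 266.40 mg
sodium bicarbonate: 0.0363% w/v = 0.363 g/L → 0.363 × 0.72 L = 0.26136 g = 261.36 mg
casitone: 2.01 g/L × 0.72 L = 1.45 g
ammonium sulfate: 0.162 g per 100 mL × 720 mL ÷ 100 = 1.17 g
ammonium chloride: 4.67 g/L × 0.72 L = 3.36 g

L-histidine 266.40 mg; sodium bicarbonate 261.36 mg; casitone 1.45 g; ammonium sulfate 1.17 g; ammonium chloride 3.36 g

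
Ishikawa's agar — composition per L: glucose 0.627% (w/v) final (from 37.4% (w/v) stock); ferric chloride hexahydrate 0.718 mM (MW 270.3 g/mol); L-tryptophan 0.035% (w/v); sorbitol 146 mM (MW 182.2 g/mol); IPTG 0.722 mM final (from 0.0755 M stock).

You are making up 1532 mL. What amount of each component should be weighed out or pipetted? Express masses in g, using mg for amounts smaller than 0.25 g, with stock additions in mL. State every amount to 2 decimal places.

Target volume = 1532 mL = 1.532 L.
glucose: V = C2·V2/C1 = 0.627% ÷ 37.4% × 1532 mL = 25.68 mL
ferric chloride hexahydrate: 0.718 mmol/L × 270.3 g/mol × 1.532 L ÷ 1000 = 0.30 g
L-tryptophan: 0.035 g per 100 mL × 1532 mL ÷ 100 = 0.54 g
sorbitol: 146 mmol/L × 182.2 g/mol × 1.532 L ÷ 1000 = 40.75 g
IPTG: C1V1 = C2V2 → 0.722 mM × 1532 mL ÷ 75.5 mM = 14.65 mL

glucose 25.68 mL; ferric chloride hexahydrate 0.30 g; L-tryptophan 0.54 g; sorbitol 40.75 g; IPTG 14.65 mL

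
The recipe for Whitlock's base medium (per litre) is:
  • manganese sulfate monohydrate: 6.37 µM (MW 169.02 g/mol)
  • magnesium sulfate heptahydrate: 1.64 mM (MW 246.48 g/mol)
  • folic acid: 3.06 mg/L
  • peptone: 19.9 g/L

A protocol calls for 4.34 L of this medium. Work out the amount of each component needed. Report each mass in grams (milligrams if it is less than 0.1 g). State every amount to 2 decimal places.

manganese sulfate monohydrate 4.67 mg; magnesium sulfate heptahydrate 1.75 g; folic acid 13.28 mg; peptone 86.37 g

Working volume: 4.34 L.
manganese sulfate monohydrate: 6.37 µmol/L × 169.02 g/mol × 4.34 L ÷ 1000 = 4.67 mg
magnesium sulfate heptahydrate: 1.64 mmol/L × 246.48 g/mol × 4.34 L ÷ 1000 = 1.75 g
folic acid: 3.06 mg/L × 4.34 L = 13.28 mg
peptone: 19.9 g/L × 4.34 L = 86.37 g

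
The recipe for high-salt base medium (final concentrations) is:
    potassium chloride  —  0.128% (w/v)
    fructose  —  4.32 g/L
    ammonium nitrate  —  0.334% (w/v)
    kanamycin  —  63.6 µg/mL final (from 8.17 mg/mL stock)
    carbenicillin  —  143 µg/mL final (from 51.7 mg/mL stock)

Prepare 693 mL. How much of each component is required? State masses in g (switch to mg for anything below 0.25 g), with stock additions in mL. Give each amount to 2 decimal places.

Target volume = 693 mL = 0.693 L.
potassium chloride: 0.128% w/v = 1.28 g/L → 1.28 × 0.693 L = 0.89 g
fructose: 4.32 g/L × 0.693 L = 2.99 g
ammonium nitrate: 0.334 g per 100 mL × 693 mL ÷ 100 = 2.31 g
kanamycin: dilute stock: 63.6 µg/mL × 693 mL ÷ 8170 µg/mL = 5.39 mL
carbenicillin: dilute stock: 143 µg/mL × 693 mL ÷ 51700 µg/mL = 1.92 mL

potassium chloride 0.89 g; fructose 2.99 g; ammonium nitrate 2.31 g; kanamycin 5.39 mL; carbenicillin 1.92 mL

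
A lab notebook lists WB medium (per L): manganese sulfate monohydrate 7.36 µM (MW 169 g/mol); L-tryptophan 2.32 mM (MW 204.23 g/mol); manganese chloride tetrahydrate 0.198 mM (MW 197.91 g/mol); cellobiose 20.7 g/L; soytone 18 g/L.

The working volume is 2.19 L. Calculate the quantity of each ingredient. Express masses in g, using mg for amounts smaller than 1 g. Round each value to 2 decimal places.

Working volume: 2.19 L.
manganese sulfate monohydrate: 7.36 µmol/L × 169 g/mol × 2.19 L ÷ 1000 = 2.72 mg
L-tryptophan: 2.32 mmol/L × 204.23 g/mol × 2.19 L ÷ 1000 = 1.04 g
manganese chloride tetrahydrate: 0.198 mmol/L × 197.91 mg/mmol × 2.19 L = 85.82 mg
cellobiose: 20.7 g/L × 2.19 L = 45.33 g
soytone: 18 g/L × 2.19 L = 39.42 g

manganese sulfate monohydrate 2.72 mg; L-tryptophan 1.04 g; manganese chloride tetrahydrate 85.82 mg; cellobiose 45.33 g; soytone 39.42 g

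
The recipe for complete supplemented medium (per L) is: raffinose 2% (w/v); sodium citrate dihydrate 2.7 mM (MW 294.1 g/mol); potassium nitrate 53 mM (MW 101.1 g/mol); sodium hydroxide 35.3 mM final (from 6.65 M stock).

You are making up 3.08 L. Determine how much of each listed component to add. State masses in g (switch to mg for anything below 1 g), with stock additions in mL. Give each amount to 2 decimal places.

raffinose 61.60 g; sodium citrate dihydrate 2.45 g; potassium nitrate 16.50 g; sodium hydroxide 16.35 mL

Scale factor relative to 1 L: 3.08.
raffinose: 2% w/v = 20 g/L → 20 × 3.08 L = 61.60 g
sodium citrate dihydrate: 2.7 mmol/L × 294.1 g/mol × 3.08 L ÷ 1000 = 2.45 g
potassium nitrate: 53 mmol/L × 101.1 g/mol × 3.08 L ÷ 1000 = 16.50 g
sodium hydroxide: dilute stock: 35.3 mM × 3080 mL ÷ 6650 mM = 16.35 mL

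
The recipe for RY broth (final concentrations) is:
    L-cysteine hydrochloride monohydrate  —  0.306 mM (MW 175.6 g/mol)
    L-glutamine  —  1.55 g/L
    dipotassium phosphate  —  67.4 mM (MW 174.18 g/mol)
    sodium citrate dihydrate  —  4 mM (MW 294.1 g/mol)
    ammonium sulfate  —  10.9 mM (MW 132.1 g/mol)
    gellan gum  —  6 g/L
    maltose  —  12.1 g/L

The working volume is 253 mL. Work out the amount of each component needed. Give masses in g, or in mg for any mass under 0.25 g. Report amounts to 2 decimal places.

Target volume = 253 mL = 0.253 L.
L-cysteine hydrochloride monohydrate: 0.306 mmol/L × 175.6 mg/mmol × 0.253 L = 13.59 mg
L-glutamine: 1.55 g/L × 0.253 L = 0.39 g
dipotassium phosphate: 67.4 mmol/L × 174.18 g/mol × 0.253 L ÷ 1000 = 2.97 g
sodium citrate dihydrate: 4 mmol/L × 294.1 g/mol × 0.253 L ÷ 1000 = 0.30 g
ammonium sulfate: 10.9 mmol/L × 132.1 g/mol × 0.253 L ÷ 1000 = 0.36 g
gellan gum: 6 g/L × 0.253 L = 1.52 g
maltose: 12.1 g/L × 0.253 L = 3.06 g

L-cysteine hydrochloride monohydrate 13.59 mg; L-glutamine 0.39 g; dipotassium phosphate 2.97 g; sodium citrate dihydrate 0.30 g; ammonium sulfate 0.36 g; gellan gum 1.52 g; maltose 3.06 g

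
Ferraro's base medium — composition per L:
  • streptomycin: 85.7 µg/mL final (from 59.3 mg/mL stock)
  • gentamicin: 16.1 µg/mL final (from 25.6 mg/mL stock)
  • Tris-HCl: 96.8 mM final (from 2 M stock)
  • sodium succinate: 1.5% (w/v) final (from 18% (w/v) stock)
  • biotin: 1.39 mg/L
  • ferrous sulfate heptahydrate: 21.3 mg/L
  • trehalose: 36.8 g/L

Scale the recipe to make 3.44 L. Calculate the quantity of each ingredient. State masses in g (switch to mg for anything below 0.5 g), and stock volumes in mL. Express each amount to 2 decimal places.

streptomycin 4.97 mL; gentamicin 2.16 mL; Tris-HCl 166.50 mL; sodium succinate 286.67 mL; biotin 4.78 mg; ferrous sulfate heptahydrate 73.27 mg; trehalose 126.59 g

Working volume: 3.44 L.
streptomycin: V = C2·V2/C1 = 85.7 µg/mL × 3440 mL ÷ 59300 µg/mL = 4.97 mL
gentamicin: dilute stock: 16.1 µg/mL × 3440 mL ÷ 25600 µg/mL = 2.16 mL
Tris-HCl: V = C2·V2/C1 = 96.8 mM × 3440 mL ÷ 2000 mM = 166.50 mL
sodium succinate: V = C2·V2/C1 = 1.5% ÷ 18% × 3440 mL = 286.67 mL
biotin: 1.39 mg/L × 3.44 L = 4.78 mg
ferrous sulfate heptahydrate: 21.3 mg/L × 3.44 L = 73.27 mg
trehalose: 36.8 g/L × 3.44 L = 126.59 g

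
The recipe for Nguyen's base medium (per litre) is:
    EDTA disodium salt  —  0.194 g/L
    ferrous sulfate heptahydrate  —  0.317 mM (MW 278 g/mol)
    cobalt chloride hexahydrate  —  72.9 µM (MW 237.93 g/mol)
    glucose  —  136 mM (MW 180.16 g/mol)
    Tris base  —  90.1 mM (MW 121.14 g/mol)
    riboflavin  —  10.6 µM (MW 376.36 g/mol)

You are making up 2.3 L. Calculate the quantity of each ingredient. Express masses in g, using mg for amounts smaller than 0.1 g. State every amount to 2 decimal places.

Scale factor relative to 1 L: 2.3.
EDTA disodium salt: 0.194 g/L × 2.3 L = 0.45 g
ferrous sulfate heptahydrate: 0.317 mmol/L × 278 g/mol × 2.3 L ÷ 1000 = 0.20 g
cobalt chloride hexahydrate: 72.9 µmol/L × 237.93 g/mol × 2.3 L ÷ 1000 = 39.89 mg
glucose: 136 mmol/L × 180.16 g/mol × 2.3 L ÷ 1000 = 56.35 g
Tris base: 90.1 mmol/L × 121.14 g/mol × 2.3 L ÷ 1000 = 25.10 g
riboflavin: 10.6 µmol/L × 376.36 g/mol × 2.3 L ÷ 1000 = 9.18 mg

EDTA disodium salt 0.45 g; ferrous sulfate heptahydrate 0.20 g; cobalt chloride hexahydrate 39.89 mg; glucose 56.35 g; Tris base 25.10 g; riboflavin 9.18 mg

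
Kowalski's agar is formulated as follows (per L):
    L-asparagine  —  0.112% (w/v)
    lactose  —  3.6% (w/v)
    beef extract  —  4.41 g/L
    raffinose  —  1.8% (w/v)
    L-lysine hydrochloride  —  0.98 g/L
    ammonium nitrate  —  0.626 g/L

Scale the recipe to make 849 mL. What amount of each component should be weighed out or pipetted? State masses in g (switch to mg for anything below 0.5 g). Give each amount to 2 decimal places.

L-asparagine 0.95 g; lactose 30.56 g; beef extract 3.74 g; raffinose 15.28 g; L-lysine hydrochloride 0.83 g; ammonium nitrate 0.53 g

Working volume: 849 mL = 0.849 L.
L-asparagine: 0.112 g per 100 mL × 849 mL ÷ 100 = 0.95 g
lactose: 3.6% w/v = 36 g/L → 36 × 0.849 L = 30.56 g
beef extract: 4.41 g/L × 0.849 L = 3.74 g
raffinose: 1.8% w/v = 18 g/L → 18 × 0.849 L = 15.28 g
L-lysine hydrochloride: 0.98 g/L × 0.849 L = 0.83 g
ammonium nitrate: 0.626 g/L × 0.849 L = 0.53 g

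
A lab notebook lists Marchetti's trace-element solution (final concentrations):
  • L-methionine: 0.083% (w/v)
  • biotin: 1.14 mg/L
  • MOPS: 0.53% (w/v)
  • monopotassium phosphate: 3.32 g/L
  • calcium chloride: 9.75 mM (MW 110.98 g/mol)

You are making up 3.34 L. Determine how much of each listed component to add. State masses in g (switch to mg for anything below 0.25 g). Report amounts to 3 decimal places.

L-methionine 2.772 g; biotin 3.808 mg; MOPS 17.702 g; monopotassium phosphate 11.089 g; calcium chloride 3.614 g

Working volume: 3.34 L.
L-methionine: 0.083 g per 100 mL × 3340 mL ÷ 100 = 2.772 g
biotin: 1.14 mg/L × 3.34 L = 3.808 mg
MOPS: 0.53% w/v = 5.3 g/L → 5.3 × 3.34 L = 17.702 g
monopotassium phosphate: 3.32 g/L × 3.34 L = 11.089 g
calcium chloride: 9.75 mmol/L × 110.98 g/mol × 3.34 L ÷ 1000 = 3.614 g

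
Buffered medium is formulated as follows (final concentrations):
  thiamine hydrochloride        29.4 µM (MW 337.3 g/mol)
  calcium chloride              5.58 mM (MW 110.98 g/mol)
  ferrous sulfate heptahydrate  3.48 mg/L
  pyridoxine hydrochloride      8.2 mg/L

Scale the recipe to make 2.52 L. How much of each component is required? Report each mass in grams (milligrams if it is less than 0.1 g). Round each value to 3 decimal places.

thiamine hydrochloride 24.990 mg; calcium chloride 1.561 g; ferrous sulfate heptahydrate 8.770 mg; pyridoxine hydrochloride 20.664 mg

Scale factor relative to 1 L: 2.52.
thiamine hydrochloride: 29.4 µmol/L × 337.3 g/mol × 2.52 L ÷ 1000 = 24.990 mg
calcium chloride: 5.58 mmol/L × 110.98 g/mol × 2.52 L ÷ 1000 = 1.561 g
ferrous sulfate heptahydrate: 3.48 mg/L × 2.52 L = 8.770 mg
pyridoxine hydrochloride: 8.2 mg/L × 2.52 L = 20.664 mg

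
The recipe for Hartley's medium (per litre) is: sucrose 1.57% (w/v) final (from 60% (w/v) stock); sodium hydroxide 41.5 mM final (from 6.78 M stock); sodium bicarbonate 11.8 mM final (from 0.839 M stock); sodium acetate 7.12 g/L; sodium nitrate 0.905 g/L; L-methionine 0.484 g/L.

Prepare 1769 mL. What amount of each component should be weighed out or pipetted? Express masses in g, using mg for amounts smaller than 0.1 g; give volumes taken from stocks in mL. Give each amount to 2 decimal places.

Scale factor relative to 1 L: 1.769.
sucrose: C1V1 = C2V2 → 1.57% ÷ 60% × 1769 mL = 46.29 mL
sodium hydroxide: C1V1 = C2V2 → 41.5 mM × 1769 mL ÷ 6780 mM = 10.83 mL
sodium bicarbonate: V = C2·V2/C1 = 11.8 mM × 1769 mL ÷ 839 mM = 24.88 mL
sodium acetate: 7.12 g/L × 1.769 L = 12.60 g
sodium nitrate: 0.905 g/L × 1.769 L = 1.60 g
L-methionine: 0.484 g/L × 1.769 L = 0.86 g

sucrose 46.29 mL; sodium hydroxide 10.83 mL; sodium bicarbonate 24.88 mL; sodium acetate 12.60 g; sodium nitrate 1.60 g; L-methionine 0.86 g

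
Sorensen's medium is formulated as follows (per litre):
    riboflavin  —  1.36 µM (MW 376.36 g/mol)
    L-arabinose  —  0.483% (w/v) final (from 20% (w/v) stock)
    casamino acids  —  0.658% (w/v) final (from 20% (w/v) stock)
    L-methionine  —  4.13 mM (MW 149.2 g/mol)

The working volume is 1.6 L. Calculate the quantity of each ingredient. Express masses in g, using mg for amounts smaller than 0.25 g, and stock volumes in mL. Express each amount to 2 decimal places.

Working volume: 1.6 L.
riboflavin: 1.36 µmol/L × 376.36 g/mol × 1.6 L ÷ 1000 = 0.82 mg
L-arabinose: dilute stock: 0.483% ÷ 20% × 1600 mL = 38.64 mL
casamino acids: dilute stock: 0.658% ÷ 20% × 1600 mL = 52.64 mL
L-methionine: 4.13 mmol/L × 149.2 g/mol × 1.6 L ÷ 1000 = 0.99 g

riboflavin 0.82 mg; L-arabinose 38.64 mL; casamino acids 52.64 mL; L-methionine 0.99 g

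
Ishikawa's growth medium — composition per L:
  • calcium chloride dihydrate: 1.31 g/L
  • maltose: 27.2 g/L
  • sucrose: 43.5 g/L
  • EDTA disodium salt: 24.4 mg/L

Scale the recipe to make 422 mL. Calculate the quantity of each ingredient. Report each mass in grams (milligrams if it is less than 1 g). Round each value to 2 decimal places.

Scale factor relative to 1 L: 0.422.
calcium chloride dihydrate: 1.31 g/L × 0.422 L = 0.55282 g = 552.82 mg
maltose: 27.2 g/L × 0.422 L = 11.48 g
sucrose: 43.5 g/L × 0.422 L = 18.36 g
EDTA disodium salt: 24.4 mg/L × 0.422 L = 10.30 mg

calcium chloride dihydrate 552.82 mg; maltose 11.48 g; sucrose 18.36 g; EDTA disodium salt 10.30 mg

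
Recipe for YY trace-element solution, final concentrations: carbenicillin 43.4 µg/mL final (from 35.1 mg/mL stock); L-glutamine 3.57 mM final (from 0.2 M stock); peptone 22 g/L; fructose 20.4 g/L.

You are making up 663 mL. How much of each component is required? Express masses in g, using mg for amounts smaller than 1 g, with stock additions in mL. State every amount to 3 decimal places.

Scale factor relative to 1 L: 0.663.
carbenicillin: C1V1 = C2V2 → 43.4 µg/mL × 663 mL ÷ 35100 µg/mL = 0.820 mL
L-glutamine: C1V1 = C2V2 → 3.57 mM × 663 mL ÷ 200 mM = 11.835 mL
peptone: 22 g/L × 0.663 L = 14.586 g
fructose: 20.4 g/L × 0.663 L = 13.525 g

carbenicillin 0.820 mL; L-glutamine 11.835 mL; peptone 14.586 g; fructose 13.525 g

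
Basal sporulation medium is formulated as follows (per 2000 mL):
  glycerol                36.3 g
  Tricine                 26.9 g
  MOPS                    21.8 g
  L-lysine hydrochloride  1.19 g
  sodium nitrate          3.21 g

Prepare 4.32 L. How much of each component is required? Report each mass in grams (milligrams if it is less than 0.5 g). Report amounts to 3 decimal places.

glycerol 78.408 g; Tricine 58.104 g; MOPS 47.088 g; L-lysine hydrochloride 2.570 g; sodium nitrate 6.934 g

Scale factor = 4320 mL / 2000 mL = 2.16.
glycerol: 36.3 g × (4320 mL / 2000 mL) = 78.408 g
Tricine: 26.9 g × (4320 mL / 2000 mL) = 58.104 g
MOPS: 21.8 g × (4320 mL / 2000 mL) = 47.088 g
L-lysine hydrochloride: 1.19 g × (4320 mL / 2000 mL) = 2.570 g
sodium nitrate: 3.21 g × (4320 mL / 2000 mL) = 6.934 g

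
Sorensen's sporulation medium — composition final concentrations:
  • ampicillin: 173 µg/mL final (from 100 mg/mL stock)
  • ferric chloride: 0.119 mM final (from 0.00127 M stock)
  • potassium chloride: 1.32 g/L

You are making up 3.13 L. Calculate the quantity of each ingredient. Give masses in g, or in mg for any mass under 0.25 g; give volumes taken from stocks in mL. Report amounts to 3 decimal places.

Working volume: 3.13 L.
ampicillin: C1V1 = C2V2 → 173 µg/mL × 3130 mL ÷ 100000 µg/mL = 5.415 mL
ferric chloride: C1V1 = C2V2 → 0.119 mM × 3130 mL ÷ 1.27 mM = 293.283 mL
potassium chloride: 1.32 g/L × 3.13 L = 4.132 g

ampicillin 5.415 mL; ferric chloride 293.283 mL; potassium chloride 4.132 g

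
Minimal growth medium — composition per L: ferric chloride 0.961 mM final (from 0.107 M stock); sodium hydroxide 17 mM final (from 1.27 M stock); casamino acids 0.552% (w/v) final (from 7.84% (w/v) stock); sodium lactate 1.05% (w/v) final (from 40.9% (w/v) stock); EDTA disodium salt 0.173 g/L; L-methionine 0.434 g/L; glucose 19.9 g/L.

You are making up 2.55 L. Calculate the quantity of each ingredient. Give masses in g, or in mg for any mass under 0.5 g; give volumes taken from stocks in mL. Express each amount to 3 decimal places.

ferric chloride 22.902 mL; sodium hydroxide 34.134 mL; casamino acids 179.541 mL; sodium lactate 65.465 mL; EDTA disodium salt 441.150 mg; L-methionine 1.107 g; glucose 50.745 g

Working volume: 2.55 L.
ferric chloride: V = C2·V2/C1 = 0.961 mM × 2550 mL ÷ 107 mM = 22.902 mL
sodium hydroxide: dilute stock: 17 mM × 2550 mL ÷ 1270 mM = 34.134 mL
casamino acids: C1V1 = C2V2 → 0.552% ÷ 7.84% × 2550 mL = 179.541 mL
sodium lactate: C1V1 = C2V2 → 1.05% ÷ 40.9% × 2550 mL = 65.465 mL
EDTA disodium salt: 0.173 g/L × 2.55 L = 0.44115 g = 441.150 mg
L-methionine: 0.434 g/L × 2.55 L = 1.107 g
glucose: 19.9 g/L × 2.55 L = 50.745 g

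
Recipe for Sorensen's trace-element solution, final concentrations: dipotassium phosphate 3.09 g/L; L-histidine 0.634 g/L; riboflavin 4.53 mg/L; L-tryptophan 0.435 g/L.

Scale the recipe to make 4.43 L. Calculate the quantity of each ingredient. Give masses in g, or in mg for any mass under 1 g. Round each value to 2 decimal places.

dipotassium phosphate 13.69 g; L-histidine 2.81 g; riboflavin 20.07 mg; L-tryptophan 1.93 g

Scale factor relative to 1 L: 4.43.
dipotassium phosphate: 3.09 g/L × 4.43 L = 13.69 g
L-histidine: 0.634 g/L × 4.43 L = 2.81 g
riboflavin: 4.53 mg/L × 4.43 L = 20.07 mg
L-tryptophan: 0.435 g/L × 4.43 L = 1.93 g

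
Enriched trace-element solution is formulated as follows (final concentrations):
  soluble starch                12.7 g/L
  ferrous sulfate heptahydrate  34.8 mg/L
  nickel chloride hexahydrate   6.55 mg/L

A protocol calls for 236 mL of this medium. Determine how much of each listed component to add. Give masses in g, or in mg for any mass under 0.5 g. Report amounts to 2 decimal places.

Target volume = 236 mL = 0.236 L.
soluble starch: 12.7 g/L × 0.236 L = 3.00 g
ferrous sulfate heptahydrate: 34.8 mg/L × 0.236 L = 8.21 mg
nickel chloride hexahydrate: 6.55 mg/L × 0.236 L = 1.55 mg

soluble starch 3.00 g; ferrous sulfate heptahydrate 8.21 mg; nickel chloride hexahydrate 1.55 mg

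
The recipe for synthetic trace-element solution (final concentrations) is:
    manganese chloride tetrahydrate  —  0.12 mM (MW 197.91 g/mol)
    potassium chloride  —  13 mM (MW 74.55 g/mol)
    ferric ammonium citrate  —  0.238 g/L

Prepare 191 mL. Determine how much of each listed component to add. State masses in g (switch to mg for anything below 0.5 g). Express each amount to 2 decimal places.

Scale factor relative to 1 L: 0.191.
manganese chloride tetrahydrate: 0.12 mmol/L × 197.91 mg/mmol × 0.191 L = 4.54 mg
potassium chloride: 13 mmol/L × 74.55 mg/mmol × 0.191 L = 185.11 mg
ferric ammonium citrate: 0.238 g/L × 0.191 L = 0.045458 g = 45.46 mg

manganese chloride tetrahydrate 4.54 mg; potassium chloride 185.11 mg; ferric ammonium citrate 45.46 mg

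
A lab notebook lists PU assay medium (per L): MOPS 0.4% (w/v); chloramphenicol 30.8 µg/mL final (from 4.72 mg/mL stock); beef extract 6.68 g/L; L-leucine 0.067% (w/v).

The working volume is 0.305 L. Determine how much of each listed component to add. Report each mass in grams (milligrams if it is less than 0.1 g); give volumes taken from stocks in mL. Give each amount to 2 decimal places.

Scale factor relative to 1 L: 0.305.
MOPS: 0.4 g per 100 mL × 305 mL ÷ 100 = 1.22 g
chloramphenicol: dilute stock: 30.8 µg/mL × 305 mL ÷ 4720 µg/mL = 1.99 mL
beef extract: 6.68 g/L × 0.305 L = 2.04 g
L-leucine: 0.067 g per 100 mL × 305 mL ÷ 100 = 0.20 g

MOPS 1.22 g; chloramphenicol 1.99 mL; beef extract 2.04 g; L-leucine 0.20 g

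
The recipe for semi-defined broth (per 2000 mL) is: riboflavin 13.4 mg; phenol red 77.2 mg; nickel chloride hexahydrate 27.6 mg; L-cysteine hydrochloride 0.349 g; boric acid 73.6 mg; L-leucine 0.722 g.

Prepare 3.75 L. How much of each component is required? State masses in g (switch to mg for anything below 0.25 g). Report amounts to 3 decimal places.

Ratio of target to recipe volume: 3750 / 2000 = 1.875.
riboflavin: 13.4 mg × (3750 mL / 2000 mL) = 25.125 mg
phenol red: 77.2 mg × (3750 mL / 2000 mL) = 144.750 mg
nickel chloride hexahydrate: 27.6 mg × (3750 mL / 2000 mL) = 51.750 mg
L-cysteine hydrochloride: 0.349 g × (3750 mL / 2000 mL) = 0.654 g
boric acid: 73.6 mg × (3750 mL / 2000 mL) = 138.000 mg
L-leucine: 0.722 g × (3750 mL / 2000 mL) = 1.354 g

riboflavin 25.125 mg; phenol red 144.750 mg; nickel chloride hexahydrate 51.750 mg; L-cysteine hydrochloride 0.654 g; boric acid 138.000 mg; L-leucine 1.354 g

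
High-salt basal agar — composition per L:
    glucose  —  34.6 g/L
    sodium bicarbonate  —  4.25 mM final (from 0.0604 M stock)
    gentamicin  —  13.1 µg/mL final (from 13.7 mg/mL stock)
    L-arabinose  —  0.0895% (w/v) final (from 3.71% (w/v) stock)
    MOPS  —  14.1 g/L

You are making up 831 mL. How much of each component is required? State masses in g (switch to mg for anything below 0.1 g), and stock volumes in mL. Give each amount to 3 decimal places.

Working volume: 831 mL = 0.831 L.
glucose: 34.6 g/L × 0.831 L = 28.753 g
sodium bicarbonate: C1V1 = C2V2 → 4.25 mM × 831 mL ÷ 60.4 mM = 58.473 mL
gentamicin: V = C2·V2/C1 = 13.1 µg/mL × 831 mL ÷ 13700 µg/mL = 0.795 mL
L-arabinose: C1V1 = C2V2 → 0.0895% ÷ 3.71% × 831 mL = 20.047 mL
MOPS: 14.1 g/L × 0.831 L = 11.717 g

glucose 28.753 g; sodium bicarbonate 58.473 mL; gentamicin 0.795 mL; L-arabinose 20.047 mL; MOPS 11.717 g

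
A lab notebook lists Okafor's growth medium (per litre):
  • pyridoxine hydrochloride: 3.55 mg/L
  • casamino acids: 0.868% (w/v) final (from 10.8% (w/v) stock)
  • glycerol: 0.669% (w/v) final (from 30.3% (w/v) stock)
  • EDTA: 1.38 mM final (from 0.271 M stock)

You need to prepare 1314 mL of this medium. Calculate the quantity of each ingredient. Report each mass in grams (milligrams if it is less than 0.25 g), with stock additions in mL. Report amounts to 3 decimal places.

Scale factor relative to 1 L: 1.314.
pyridoxine hydrochloride: 3.55 mg/L × 1.314 L = 4.665 mg
casamino acids: V = C2·V2/C1 = 0.868% ÷ 10.8% × 1314 mL = 105.607 mL
glycerol: C1V1 = C2V2 → 0.669% ÷ 30.3% × 1314 mL = 29.012 mL
EDTA: dilute stock: 1.38 mM × 1314 mL ÷ 271 mM = 6.691 mL

pyridoxine hydrochloride 4.665 mg; casamino acids 105.607 mL; glycerol 29.012 mL; EDTA 6.691 mL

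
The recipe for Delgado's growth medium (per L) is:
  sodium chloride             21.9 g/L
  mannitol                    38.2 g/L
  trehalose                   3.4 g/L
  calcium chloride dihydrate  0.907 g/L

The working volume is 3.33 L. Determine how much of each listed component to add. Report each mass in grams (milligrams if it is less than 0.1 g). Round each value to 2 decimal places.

sodium chloride 72.93 g; mannitol 127.21 g; trehalose 11.32 g; calcium chloride dihydrate 3.02 g

Scale factor relative to 1 L: 3.33.
sodium chloride: 21.9 g/L × 3.33 L = 72.93 g
mannitol: 38.2 g/L × 3.33 L = 127.21 g
trehalose: 3.4 g/L × 3.33 L = 11.32 g
calcium chloride dihydrate: 0.907 g/L × 3.33 L = 3.02 g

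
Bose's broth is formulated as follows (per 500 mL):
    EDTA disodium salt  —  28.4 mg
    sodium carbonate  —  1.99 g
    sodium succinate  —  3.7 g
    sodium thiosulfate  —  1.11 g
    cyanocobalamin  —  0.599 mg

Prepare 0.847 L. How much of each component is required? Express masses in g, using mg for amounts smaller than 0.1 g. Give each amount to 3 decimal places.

Scale factor = 847 mL / 500 mL = 1.694.
EDTA disodium salt: 28.4 mg × (847 mL / 500 mL) = 48.110 mg
sodium carbonate: 1.99 g × (847 mL / 500 mL) = 3.371 g
sodium succinate: 3.7 g × (847 mL / 500 mL) = 6.268 g
sodium thiosulfate: 1.11 g × (847 mL / 500 mL) = 1.880 g
cyanocobalamin: 0.599 mg × (847 mL / 500 mL) = 1.015 mg

EDTA disodium salt 48.110 mg; sodium carbonate 3.371 g; sodium succinate 6.268 g; sodium thiosulfate 1.880 g; cyanocobalamin 1.015 mg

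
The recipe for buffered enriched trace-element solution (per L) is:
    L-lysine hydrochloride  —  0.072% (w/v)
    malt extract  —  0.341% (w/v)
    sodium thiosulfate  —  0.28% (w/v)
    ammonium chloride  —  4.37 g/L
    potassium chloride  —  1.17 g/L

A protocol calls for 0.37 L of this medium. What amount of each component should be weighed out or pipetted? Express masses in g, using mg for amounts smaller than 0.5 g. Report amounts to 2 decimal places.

L-lysine hydrochloride 266.40 mg; malt extract 1.26 g; sodium thiosulfate 1.04 g; ammonium chloride 1.62 g; potassium chloride 432.90 mg

Scale factor relative to 1 L: 0.37.
L-lysine hydrochloride: 0.072% w/v = 0.72 g/L → 0.72 × 0.37 L = 0.2664 g = 266.40 mg
malt extract: 0.341% w/v = 3.41 g/L → 3.41 × 0.37 L = 1.26 g
sodium thiosulfate: 0.28 g per 100 mL × 370 mL ÷ 100 = 1.04 g
ammonium chloride: 4.37 g/L × 0.37 L = 1.62 g
potassium chloride: 1.17 g/L × 0.37 L = 0.4329 g = 432.90 mg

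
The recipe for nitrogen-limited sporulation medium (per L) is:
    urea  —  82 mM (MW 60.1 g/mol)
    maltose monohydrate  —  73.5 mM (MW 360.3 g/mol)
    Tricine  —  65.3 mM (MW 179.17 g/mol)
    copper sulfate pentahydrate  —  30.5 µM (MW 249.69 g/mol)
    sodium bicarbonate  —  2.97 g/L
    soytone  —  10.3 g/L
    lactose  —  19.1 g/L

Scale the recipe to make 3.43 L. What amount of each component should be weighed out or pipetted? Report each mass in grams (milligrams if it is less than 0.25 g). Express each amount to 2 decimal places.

urea 16.90 g; maltose monohydrate 90.83 g; Tricine 40.13 g; copper sulfate pentahydrate 26.12 mg; sodium bicarbonate 10.19 g; soytone 35.33 g; lactose 65.51 g

Working volume: 3.43 L.
urea: 82 mmol/L × 60.1 g/mol × 3.43 L ÷ 1000 = 16.90 g
maltose monohydrate: 73.5 mmol/L × 360.3 g/mol × 3.43 L ÷ 1000 = 90.83 g
Tricine: 65.3 mmol/L × 179.17 g/mol × 3.43 L ÷ 1000 = 40.13 g
copper sulfate pentahydrate: 30.5 µmol/L × 249.69 g/mol × 3.43 L ÷ 1000 = 26.12 mg
sodium bicarbonate: 2.97 g/L × 3.43 L = 10.19 g
soytone: 10.3 g/L × 3.43 L = 35.33 g
lactose: 19.1 g/L × 3.43 L = 65.51 g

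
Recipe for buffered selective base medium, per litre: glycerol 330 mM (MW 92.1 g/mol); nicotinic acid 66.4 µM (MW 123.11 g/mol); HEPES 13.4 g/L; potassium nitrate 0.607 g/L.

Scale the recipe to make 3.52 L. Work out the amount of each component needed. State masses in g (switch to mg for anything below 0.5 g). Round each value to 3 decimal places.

glycerol 106.983 g; nicotinic acid 28.774 mg; HEPES 47.168 g; potassium nitrate 2.137 g

Scale factor relative to 1 L: 3.52.
glycerol: 330 mmol/L × 92.1 g/mol × 3.52 L ÷ 1000 = 106.983 g
nicotinic acid: 66.4 µmol/L × 123.11 g/mol × 3.52 L ÷ 1000 = 28.774 mg
HEPES: 13.4 g/L × 3.52 L = 47.168 g
potassium nitrate: 0.607 g/L × 3.52 L = 2.137 g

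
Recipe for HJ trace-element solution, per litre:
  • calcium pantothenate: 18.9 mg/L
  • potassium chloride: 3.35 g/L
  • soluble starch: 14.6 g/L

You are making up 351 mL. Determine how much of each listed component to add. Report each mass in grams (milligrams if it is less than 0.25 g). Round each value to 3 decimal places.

calcium pantothenate 6.634 mg; potassium chloride 1.176 g; soluble starch 5.125 g

Working volume: 351 mL = 0.351 L.
calcium pantothenate: 18.9 mg/L × 0.351 L = 6.634 mg
potassium chloride: 3.35 g/L × 0.351 L = 1.176 g
soluble starch: 14.6 g/L × 0.351 L = 5.125 g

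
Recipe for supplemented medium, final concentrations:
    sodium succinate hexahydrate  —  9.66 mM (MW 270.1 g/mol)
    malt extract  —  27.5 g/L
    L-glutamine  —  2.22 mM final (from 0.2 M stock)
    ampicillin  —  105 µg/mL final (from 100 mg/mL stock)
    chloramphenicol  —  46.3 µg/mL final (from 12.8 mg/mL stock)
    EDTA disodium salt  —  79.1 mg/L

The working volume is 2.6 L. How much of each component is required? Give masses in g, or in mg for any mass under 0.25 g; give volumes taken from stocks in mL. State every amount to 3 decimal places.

sodium succinate hexahydrate 6.784 g; malt extract 71.500 g; L-glutamine 28.860 mL; ampicillin 2.730 mL; chloramphenicol 9.405 mL; EDTA disodium salt 205.660 mg

Scale factor relative to 1 L: 2.6.
sodium succinate hexahydrate: 9.66 mmol/L × 270.1 g/mol × 2.6 L ÷ 1000 = 6.784 g
malt extract: 27.5 g/L × 2.6 L = 71.500 g
L-glutamine: dilute stock: 2.22 mM × 2600 mL ÷ 200 mM = 28.860 mL
ampicillin: C1V1 = C2V2 → 105 µg/mL × 2600 mL ÷ 100000 µg/mL = 2.730 mL
chloramphenicol: dilute stock: 46.3 µg/mL × 2600 mL ÷ 12800 µg/mL = 9.405 mL
EDTA disodium salt: 79.1 mg/L × 2.6 L = 205.660 mg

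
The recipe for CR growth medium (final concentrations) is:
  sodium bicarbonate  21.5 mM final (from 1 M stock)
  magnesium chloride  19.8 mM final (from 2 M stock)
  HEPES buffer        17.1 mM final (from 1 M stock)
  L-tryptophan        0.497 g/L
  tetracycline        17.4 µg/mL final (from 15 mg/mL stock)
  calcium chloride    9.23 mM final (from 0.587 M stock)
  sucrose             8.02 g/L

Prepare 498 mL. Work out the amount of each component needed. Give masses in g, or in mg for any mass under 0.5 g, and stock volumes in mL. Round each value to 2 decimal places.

Target volume = 498 mL = 0.498 L.
sodium bicarbonate: dilute stock: 21.5 mM × 498 mL ÷ 1000 mM = 10.71 mL
magnesium chloride: C1V1 = C2V2 → 19.8 mM × 498 mL ÷ 2000 mM = 4.93 mL
HEPES buffer: dilute stock: 17.1 mM × 498 mL ÷ 1000 mM = 8.52 mL
L-tryptophan: 0.497 g/L × 0.498 L = 0.247506 g = 247.51 mg
tetracycline: V = C2·V2/C1 = 17.4 µg/mL × 498 mL ÷ 15000 µg/mL = 0.58 mL
calcium chloride: C1V1 = C2V2 → 9.23 mM × 498 mL ÷ 587 mM = 7.83 mL
sucrose: 8.02 g/L × 0.498 L = 3.99 g

sodium bicarbonate 10.71 mL; magnesium chloride 4.93 mL; HEPES buffer 8.52 mL; L-tryptophan 247.51 mg; tetracycline 0.58 mL; calcium chloride 7.83 mL; sucrose 3.99 g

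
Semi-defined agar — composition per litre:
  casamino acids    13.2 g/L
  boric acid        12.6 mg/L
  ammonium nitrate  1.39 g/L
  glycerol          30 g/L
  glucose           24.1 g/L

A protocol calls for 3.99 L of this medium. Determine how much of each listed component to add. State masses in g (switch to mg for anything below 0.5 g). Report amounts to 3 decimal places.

Scale factor relative to 1 L: 3.99.
casamino acids: 13.2 g/L × 3.99 L = 52.668 g
boric acid: 12.6 mg/L × 3.99 L = 50.274 mg
ammonium nitrate: 1.39 g/L × 3.99 L = 5.546 g
glycerol: 30 g/L × 3.99 L = 119.700 g
glucose: 24.1 g/L × 3.99 L = 96.159 g

casamino acids 52.668 g; boric acid 50.274 mg; ammonium nitrate 5.546 g; glycerol 119.700 g; glucose 96.159 g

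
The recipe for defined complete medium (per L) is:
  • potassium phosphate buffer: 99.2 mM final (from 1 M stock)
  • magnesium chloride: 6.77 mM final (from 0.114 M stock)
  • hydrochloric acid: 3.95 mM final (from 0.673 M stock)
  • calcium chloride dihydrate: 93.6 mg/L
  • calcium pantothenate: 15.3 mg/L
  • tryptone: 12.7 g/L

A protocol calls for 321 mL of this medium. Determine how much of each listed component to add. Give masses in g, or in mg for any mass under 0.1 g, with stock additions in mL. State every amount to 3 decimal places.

potassium phosphate buffer 31.843 mL; magnesium chloride 19.063 mL; hydrochloric acid 1.884 mL; calcium chloride dihydrate 30.046 mg; calcium pantothenate 4.911 mg; tryptone 4.077 g

Working volume: 321 mL = 0.321 L.
potassium phosphate buffer: dilute stock: 99.2 mM × 321 mL ÷ 1000 mM = 31.843 mL
magnesium chloride: dilute stock: 6.77 mM × 321 mL ÷ 114 mM = 19.063 mL
hydrochloric acid: C1V1 = C2V2 → 3.95 mM × 321 mL ÷ 673 mM = 1.884 mL
calcium chloride dihydrate: 93.6 mg/L × 0.321 L = 30.046 mg
calcium pantothenate: 15.3 mg/L × 0.321 L = 4.911 mg
tryptone: 12.7 g/L × 0.321 L = 4.077 g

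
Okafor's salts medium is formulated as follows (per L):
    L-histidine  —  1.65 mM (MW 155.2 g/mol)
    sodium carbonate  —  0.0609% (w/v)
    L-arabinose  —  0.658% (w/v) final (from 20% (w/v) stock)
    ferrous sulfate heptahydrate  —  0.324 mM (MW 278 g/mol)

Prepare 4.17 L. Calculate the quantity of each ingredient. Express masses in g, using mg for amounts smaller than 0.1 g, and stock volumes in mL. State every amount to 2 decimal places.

L-histidine 1.07 g; sodium carbonate 2.54 g; L-arabinose 137.19 mL; ferrous sulfate heptahydrate 0.38 g

Working volume: 4.17 L.
L-histidine: 1.65 mmol/L × 155.2 g/mol × 4.17 L ÷ 1000 = 1.07 g
sodium carbonate: 0.0609% w/v = 0.609 g/L → 0.609 × 4.17 L = 2.54 g
L-arabinose: dilute stock: 0.658% ÷ 20% × 4170 mL = 137.19 mL
ferrous sulfate heptahydrate: 0.324 mmol/L × 278 g/mol × 4.17 L ÷ 1000 = 0.38 g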